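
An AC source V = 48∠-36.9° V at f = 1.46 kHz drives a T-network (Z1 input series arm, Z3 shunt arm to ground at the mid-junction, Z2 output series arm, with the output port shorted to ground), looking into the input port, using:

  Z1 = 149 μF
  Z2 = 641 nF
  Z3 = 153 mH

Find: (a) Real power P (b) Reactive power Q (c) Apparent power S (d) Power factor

Step 1 — Angular frequency: ω = 2π·f = 2π·1460 = 9173 rad/s.
Step 2 — Component impedances:
  Z1: Z = 1/(jωC) = -j/(ω·C) = 0 - j0.7316 Ω
  Z2: Z = 1/(jωC) = -j/(ω·C) = 0 - j170.1 Ω
  Z3: Z = jωL = j·9173·0.153 = 0 + j1404 Ω
Step 3 — With the output port shorted to ground, the output series arm Z2 runs from the junction to ground; the shunt arm Z3 also runs from the junction to ground. They appear in parallel: Z3 || Z2 = 0 - j193.5 Ω.
Step 4 — Series with input arm Z1: Z_in = Z1 + (Z3 || Z2) = 0 - j194.2 Ω = 194.2∠-90.0° Ω.
Step 5 — Source phasor: V = 48∠-36.9° V = 38.38 - j28.82 V.
Step 6 — Current: I = V / Z = 0.1484 + j0.1976 A = 0.2471∠53.1° A.
Step 7 — Complex power: S = V·I* = 0 - j11.86 VA.
Step 8 — Real power: P = Re(S) = 0 W.
Step 9 — Reactive power: Q = Im(S) = -11.86 VAR.
Step 10 — Apparent power: |S| = 11.86 VA.
Step 11 — Power factor: PF = P/|S| = 0 (leading).

(a) P = 0 W  (b) Q = -11.86 VAR  (c) S = 11.86 VA  (d) PF = 0 (leading)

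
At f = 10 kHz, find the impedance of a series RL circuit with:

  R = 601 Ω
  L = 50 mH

Step 1 — Angular frequency: ω = 2π·f = 2π·1e+04 = 6.283e+04 rad/s.
Step 2 — Component impedances:
  R: Z = R = 601 Ω
  L: Z = jωL = j·6.283e+04·0.05 = 0 + j3142 Ω
Step 3 — Series combination: Z_total = R + L = 601 + j3142 Ω = 3199∠79.2° Ω.

Z = 601 + j3142 Ω = 3199∠79.2° Ω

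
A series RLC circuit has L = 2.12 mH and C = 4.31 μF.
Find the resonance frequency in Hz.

Step 1 — Resonance condition Im(Z)=0 gives ω₀ = 1/√(LC).
Step 2 — ω₀ = 1/√(0.00212·4.31e-06) = 1.046e+04 rad/s.
Step 3 — f₀ = ω₀/(2π) = 1665 Hz.

f₀ = 1665 Hz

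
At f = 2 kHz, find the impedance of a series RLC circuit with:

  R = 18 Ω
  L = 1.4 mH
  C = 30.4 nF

Step 1 — Angular frequency: ω = 2π·f = 2π·2000 = 1.257e+04 rad/s.
Step 2 — Component impedances:
  R: Z = R = 18 Ω
  L: Z = jωL = j·1.257e+04·0.0014 = 0 + j17.59 Ω
  C: Z = 1/(jωC) = -j/(ω·C) = 0 - j2618 Ω
Step 3 — Series combination: Z_total = R + L + C = 18 - j2600 Ω = 2600∠-89.6° Ω.

Z = 18 - j2600 Ω = 2600∠-89.6° Ω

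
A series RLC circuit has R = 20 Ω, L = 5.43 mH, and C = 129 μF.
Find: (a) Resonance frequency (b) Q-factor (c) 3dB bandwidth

Step 1 — Resonance: ω₀ = 1/√(LC) = 1/√(0.00543·0.000129) = 1195 rad/s.
Step 2 — f₀ = ω₀/(2π) = 190.2 Hz.
Step 3 — Series Q: Q = ω₀L/R = 1195·0.00543/20 = 0.3244.
Step 4 — Bandwidth: Δω = ω₀/Q = 3683 rad/s; BW = Δω/(2π) = 586.2 Hz.

(a) f₀ = 190.2 Hz  (b) Q = 0.3244  (c) BW = 586.2 Hz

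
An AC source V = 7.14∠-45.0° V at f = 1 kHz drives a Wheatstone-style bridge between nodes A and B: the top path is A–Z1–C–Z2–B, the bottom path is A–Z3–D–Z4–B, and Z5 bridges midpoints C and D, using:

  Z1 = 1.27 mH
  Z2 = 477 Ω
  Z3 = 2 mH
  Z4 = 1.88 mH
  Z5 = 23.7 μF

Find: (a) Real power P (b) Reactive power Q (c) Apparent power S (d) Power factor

Step 1 — Angular frequency: ω = 2π·f = 2π·1000 = 6283 rad/s.
Step 2 — Component impedances:
  Z1: Z = jωL = j·6283·0.00127 = 0 + j7.98 Ω
  Z2: Z = R = 477 Ω
  Z3: Z = jωL = j·6283·0.002 = 0 + j12.57 Ω
  Z4: Z = jωL = j·6283·0.00188 = 0 + j11.81 Ω
  Z5: Z = 1/(jωC) = -j/(ω·C) = 0 - j6.715 Ω
Step 3 — Bridge requires nodal analysis (the Z5 bridge couples midpoints C and D, so the two paths cannot be reduced to a simple series/parallel combination). Setting node B to ground and injecting 1 A at node A, the 3-node admittance system at A, C, D solves to V_A = Z_AB = 0.06837 + j12.96 Ω = 12.96∠89.7° Ω.
Step 4 — Source phasor: V = 7.14∠-45.0° V = 5.049 - j5.049 V.
Step 5 — Current: I = V / Z = -0.3875 - j0.3916 A = 0.5509∠-134.7° A.
Step 6 — Complex power: S = V·I* = 0.02075 + j3.933 VA.
Step 7 — Real power: P = Re(S) = 0.02075 W.
Step 8 — Reactive power: Q = Im(S) = 3.933 VAR.
Step 9 — Apparent power: |S| = 3.933 VA.
Step 10 — Power factor: PF = P/|S| = 0.005275 (lagging).

(a) P = 0.02075 W  (b) Q = 3.933 VAR  (c) S = 3.933 VA  (d) PF = 0.005275 (lagging)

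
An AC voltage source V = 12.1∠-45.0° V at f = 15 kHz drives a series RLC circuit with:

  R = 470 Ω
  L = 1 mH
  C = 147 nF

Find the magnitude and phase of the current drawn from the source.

Step 1 — Angular frequency: ω = 2π·f = 2π·1.5e+04 = 9.425e+04 rad/s.
Step 2 — Component impedances:
  R: Z = R = 470 Ω
  L: Z = jωL = j·9.425e+04·0.001 = 0 + j94.25 Ω
  C: Z = 1/(jωC) = -j/(ω·C) = 0 - j72.18 Ω
Step 3 — Series combination: Z_total = R + L + C = 470 + j22.07 Ω = 470.5∠2.7° Ω.
Step 4 — Source phasor: V = 12.1∠-45.0° V = 8.556 - j8.556 V.
Step 5 — Ohm's law: I = V / Z_total = (8.556 - j8.556) / (470 + j22.07) = 0.01731 - j0.01902 A.
Step 6 — Convert to polar: |I| = 0.02572 A, ∠I = -47.7°.

I = 0.02572∠-47.7° A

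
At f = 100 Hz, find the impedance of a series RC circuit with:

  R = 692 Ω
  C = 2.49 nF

Step 1 — Angular frequency: ω = 2π·f = 2π·100 = 628.3 rad/s.
Step 2 — Component impedances:
  R: Z = R = 692 Ω
  C: Z = 1/(jωC) = -j/(ω·C) = 0 - j6.392e+05 Ω
Step 3 — Series combination: Z_total = R + C = 692 - j6.392e+05 Ω = 6.392e+05∠-89.9° Ω.

Z = 692 - j6.392e+05 Ω = 6.392e+05∠-89.9° Ω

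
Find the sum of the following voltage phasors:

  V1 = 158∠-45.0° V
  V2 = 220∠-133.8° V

Step 1 — Convert each phasor to rectangular form:
  V1 = 158·(cos(-45.0°) + j·sin(-45.0°)) = 111.7 - j111.7 V
  V2 = 220·(cos(-133.8°) + j·sin(-133.8°)) = -152.3 - j158.8 V
Step 2 — Sum components: V_total = -40.55 - j270.5 V.
Step 3 — Convert to polar: |V_total| = 273.5 V, ∠V_total = -98.5°.

V_total = 273.5∠-98.5° V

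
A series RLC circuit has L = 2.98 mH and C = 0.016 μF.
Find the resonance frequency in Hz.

Step 1 — Resonance condition Im(Z)=0 gives ω₀ = 1/√(LC).
Step 2 — ω₀ = 1/√(0.00298·1.6e-08) = 1.448e+05 rad/s.
Step 3 — f₀ = ω₀/(2π) = 2.305e+04 Hz.

f₀ = 2.305e+04 Hz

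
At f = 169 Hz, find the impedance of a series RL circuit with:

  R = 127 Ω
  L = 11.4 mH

Step 1 — Angular frequency: ω = 2π·f = 2π·169 = 1062 rad/s.
Step 2 — Component impedances:
  R: Z = R = 127 Ω
  L: Z = jωL = j·1062·0.0114 = 0 + j12.11 Ω
Step 3 — Series combination: Z_total = R + L = 127 + j12.11 Ω = 127.6∠5.4° Ω.

Z = 127 + j12.11 Ω = 127.6∠5.4° Ω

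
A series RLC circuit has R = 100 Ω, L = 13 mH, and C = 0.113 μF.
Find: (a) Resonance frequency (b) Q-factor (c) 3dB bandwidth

Step 1 — Resonance: ω₀ = 1/√(LC) = 1/√(0.013·1.13e-07) = 2.609e+04 rad/s.
Step 2 — f₀ = ω₀/(2π) = 4152 Hz.
Step 3 — Series Q: Q = ω₀L/R = 2.609e+04·0.013/100 = 3.392.
Step 4 — Bandwidth: Δω = ω₀/Q = 7692 rad/s; BW = Δω/(2π) = 1224 Hz.

(a) f₀ = 4152 Hz  (b) Q = 3.392  (c) BW = 1224 Hz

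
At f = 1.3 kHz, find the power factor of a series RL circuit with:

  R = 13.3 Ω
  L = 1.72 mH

Step 1 — Angular frequency: ω = 2π·f = 2π·1300 = 8168 rad/s.
Step 2 — Component impedances:
  R: Z = R = 13.3 Ω
  L: Z = jωL = j·8168·0.00172 = 0 + j14.05 Ω
Step 3 — Series combination: Z_total = R + L = 13.3 + j14.05 Ω = 19.35∠46.6° Ω.
Step 4 — Power factor: PF = cos(φ) = Re(Z)/|Z| = 13.3/19.346 = 0.6875.
Step 5 — Type: Im(Z) = 14.05 ⇒ lagging (phase φ = 46.6°).

PF = 0.6875 (lagging, φ = 46.6°)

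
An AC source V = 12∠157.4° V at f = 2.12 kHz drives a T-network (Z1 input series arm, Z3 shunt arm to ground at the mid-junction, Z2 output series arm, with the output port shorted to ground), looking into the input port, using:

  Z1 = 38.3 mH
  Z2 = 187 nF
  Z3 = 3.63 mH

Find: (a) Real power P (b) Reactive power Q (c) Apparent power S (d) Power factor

Step 1 — Angular frequency: ω = 2π·f = 2π·2120 = 1.332e+04 rad/s.
Step 2 — Component impedances:
  Z1: Z = jωL = j·1.332e+04·0.0383 = 0 + j510.2 Ω
  Z2: Z = 1/(jωC) = -j/(ω·C) = 0 - j401.5 Ω
  Z3: Z = jωL = j·1.332e+04·0.00363 = 0 + j48.35 Ω
Step 3 — With the output port shorted to ground, the output series arm Z2 runs from the junction to ground; the shunt arm Z3 also runs from the junction to ground. They appear in parallel: Z3 || Z2 = 0 + j54.97 Ω.
Step 4 — Series with input arm Z1: Z_in = Z1 + (Z3 || Z2) = 0 + j565.1 Ω = 565.1∠90.0° Ω.
Step 5 — Source phasor: V = 12∠157.4° V = -11.08 + j4.612 V.
Step 6 — Current: I = V / Z = 0.00816 + j0.0196 A = 0.02123∠67.4° A.
Step 7 — Complex power: S = V·I* = 0 + j0.2548 VA.
Step 8 — Real power: P = Re(S) = 0 W.
Step 9 — Reactive power: Q = Im(S) = 0.2548 VAR.
Step 10 — Apparent power: |S| = 0.2548 VA.
Step 11 — Power factor: PF = P/|S| = 0 (lagging).

(a) P = 0 W  (b) Q = 0.2548 VAR  (c) S = 0.2548 VA  (d) PF = 0 (lagging)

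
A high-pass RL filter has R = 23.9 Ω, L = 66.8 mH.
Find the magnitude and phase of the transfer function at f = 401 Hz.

Step 1 — Angular frequency: ω = 2π·401 = 2520 rad/s.
Step 2 — Transfer function: H(jω) = jωL/(R + jωL).
Step 3 — Numerator jωL = j·168.3; denominator R + jωL = 23.9 + j168.3.
Step 4 — H = 0.9802 + j0.1392.
Step 5 — Magnitude: |H| = 0.9901 (-0.1 dB); phase: φ = 8.1°.

|H| = 0.9901 (-0.1 dB), φ = 8.1°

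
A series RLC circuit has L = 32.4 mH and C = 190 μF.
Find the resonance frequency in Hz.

Step 1 — Resonance condition Im(Z)=0 gives ω₀ = 1/√(LC).
Step 2 — ω₀ = 1/√(0.0324·0.00019) = 403 rad/s.
Step 3 — f₀ = ω₀/(2π) = 64.15 Hz.

f₀ = 64.15 Hz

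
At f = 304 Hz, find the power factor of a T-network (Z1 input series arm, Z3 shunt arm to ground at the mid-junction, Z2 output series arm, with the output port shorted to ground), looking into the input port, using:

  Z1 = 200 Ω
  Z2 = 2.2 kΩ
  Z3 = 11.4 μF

Step 1 — Angular frequency: ω = 2π·f = 2π·304 = 1910 rad/s.
Step 2 — Component impedances:
  Z1: Z = R = 200 Ω
  Z2: Z = R = 2200 Ω
  Z3: Z = 1/(jωC) = -j/(ω·C) = 0 - j45.92 Ω
Step 3 — With the output port shorted to ground, the output series arm Z2 runs from the junction to ground; the shunt arm Z3 also runs from the junction to ground. They appear in parallel: Z3 || Z2 = 0.9582 - j45.9 Ω.
Step 4 — Series with input arm Z1: Z_in = Z1 + (Z3 || Z2) = 201 - j45.9 Ω = 206.1∠-12.9° Ω.
Step 5 — Power factor: PF = cos(φ) = Re(Z)/|Z| = 200.96/206.13 = 0.9749.
Step 6 — Type: Im(Z) = -45.9 ⇒ leading (phase φ = -12.9°).

PF = 0.9749 (leading, φ = -12.9°)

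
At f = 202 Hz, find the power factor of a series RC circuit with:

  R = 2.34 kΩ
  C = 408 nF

Step 1 — Angular frequency: ω = 2π·f = 2π·202 = 1269 rad/s.
Step 2 — Component impedances:
  R: Z = R = 2340 Ω
  C: Z = 1/(jωC) = -j/(ω·C) = 0 - j1931 Ω
Step 3 — Series combination: Z_total = R + C = 2340 - j1931 Ω = 3034∠-39.5° Ω.
Step 4 — Power factor: PF = cos(φ) = Re(Z)/|Z| = 2340/3034 = 0.7713.
Step 5 — Type: Im(Z) = -1931 ⇒ leading (phase φ = -39.5°).

PF = 0.7713 (leading, φ = -39.5°)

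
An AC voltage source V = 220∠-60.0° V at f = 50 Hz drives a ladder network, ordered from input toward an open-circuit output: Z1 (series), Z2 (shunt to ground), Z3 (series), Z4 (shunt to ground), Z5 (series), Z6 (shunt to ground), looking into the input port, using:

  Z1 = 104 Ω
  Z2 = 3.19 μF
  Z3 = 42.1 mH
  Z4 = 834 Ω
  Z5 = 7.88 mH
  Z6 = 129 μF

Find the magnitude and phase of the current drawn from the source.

Step 1 — Angular frequency: ω = 2π·f = 2π·50 = 314.2 rad/s.
Step 2 — Component impedances:
  Z1: Z = R = 104 Ω
  Z2: Z = 1/(jωC) = -j/(ω·C) = 0 - j997.8 Ω
  Z3: Z = jωL = j·314.2·0.0421 = 0 + j13.23 Ω
  Z4: Z = R = 834 Ω
  Z5: Z = jωL = j·314.2·0.00788 = 0 + j2.476 Ω
  Z6: Z = 1/(jωC) = -j/(ω·C) = 0 - j24.68 Ω
Step 3 — Ladder network (open output): work backward from the far end, alternating series and parallel combinations. Z_in = 104.6 - j8.878 Ω = 105∠-4.9° Ω.
Step 4 — Source phasor: V = 220∠-60.0° V = 110 - j190.5 V.
Step 5 — Ohm's law: I = V / Z_total = (110 - j190.5) / (104.6 - j8.878) = 1.198 - j1.72 A.
Step 6 — Convert to polar: |I| = 2.096 A, ∠I = -55.1°.

I = 2.096∠-55.1° A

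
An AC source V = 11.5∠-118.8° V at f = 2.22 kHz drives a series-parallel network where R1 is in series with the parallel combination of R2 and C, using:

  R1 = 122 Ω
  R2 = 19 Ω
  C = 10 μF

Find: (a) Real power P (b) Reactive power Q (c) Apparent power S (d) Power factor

Step 1 — Angular frequency: ω = 2π·f = 2π·2220 = 1.395e+04 rad/s.
Step 2 — Component impedances:
  R1: Z = R = 122 Ω
  R2: Z = R = 19 Ω
  C: Z = 1/(jωC) = -j/(ω·C) = 0 - j7.169 Ω
Step 3 — Parallel branch: R2 || C = 1/(1/R2 + 1/C) = 2.368 - j6.276 Ω.
Step 4 — Series with R1: Z_total = R1 + (R2 || C) = 124.4 - j6.276 Ω = 124.5∠-2.9° Ω.
Step 5 — Source phasor: V = 11.5∠-118.8° V = -5.54 - j10.08 V.
Step 6 — Current: I = V / Z = -0.04036 - j0.08307 A = 0.09235∠-115.9° A.
Step 7 — Complex power: S = V·I* = 1.061 - j0.05352 VA.
Step 8 — Real power: P = Re(S) = 1.061 W.
Step 9 — Reactive power: Q = Im(S) = -0.05352 VAR.
Step 10 — Apparent power: |S| = 1.062 VA.
Step 11 — Power factor: PF = P/|S| = 0.9987 (leading).

(a) P = 1.061 W  (b) Q = -0.05352 VAR  (c) S = 1.062 VA  (d) PF = 0.9987 (leading)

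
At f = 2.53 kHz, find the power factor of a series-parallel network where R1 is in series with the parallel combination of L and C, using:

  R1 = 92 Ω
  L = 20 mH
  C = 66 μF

Step 1 — Angular frequency: ω = 2π·f = 2π·2530 = 1.59e+04 rad/s.
Step 2 — Component impedances:
  R1: Z = R = 92 Ω
  L: Z = jωL = j·1.59e+04·0.02 = 0 + j317.9 Ω
  C: Z = 1/(jωC) = -j/(ω·C) = 0 - j0.9531 Ω
Step 3 — Parallel branch: L || C = 1/(1/L + 1/C) = 0 - j0.956 Ω.
Step 4 — Series with R1: Z_total = R1 + (L || C) = 92 - j0.956 Ω = 92∠-0.6° Ω.
Step 5 — Power factor: PF = cos(φ) = Re(Z)/|Z| = 92/92.005 = 0.9999.
Step 6 — Type: Im(Z) = -0.956 ⇒ leading (phase φ = -0.6°).

PF = 0.9999 (leading, φ = -0.6°)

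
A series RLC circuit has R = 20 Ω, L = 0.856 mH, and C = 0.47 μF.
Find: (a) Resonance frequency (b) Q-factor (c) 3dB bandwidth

Step 1 — Resonance condition Im(Z)=0 gives ω₀ = 1/√(LC).
Step 2 — ω₀ = 1/√(0.000856·4.7e-07) = 4.986e+04 rad/s.
Step 3 — f₀ = ω₀/(2π) = 7935 Hz.
Step 4 — Series Q: Q = ω₀L/R = 4.986e+04·0.000856/20 = 2.134.
Step 5 — 3dB bandwidth: Δω = ω₀/Q = 2.336e+04 rad/s; BW = Δω/(2π) = 3719 Hz.

(a) f₀ = 7935 Hz  (b) Q = 2.134  (c) BW = 3719 Hz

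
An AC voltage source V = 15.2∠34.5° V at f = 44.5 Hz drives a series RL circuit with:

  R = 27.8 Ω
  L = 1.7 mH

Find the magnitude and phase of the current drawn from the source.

Step 1 — Angular frequency: ω = 2π·f = 2π·44.5 = 279.6 rad/s.
Step 2 — Component impedances:
  R: Z = R = 27.8 Ω
  L: Z = jωL = j·279.6·0.0017 = 0 + j0.4753 Ω
Step 3 — Series combination: Z_total = R + L = 27.8 + j0.4753 Ω = 27.8∠1.0° Ω.
Step 4 — Source phasor: V = 15.2∠34.5° V = 12.53 + j8.609 V.
Step 5 — Ohm's law: I = V / Z_total = (12.53 + j8.609) / (27.8 + j0.4753) = 0.4558 + j0.3019 A.
Step 6 — Convert to polar: |I| = 0.5467 A, ∠I = 33.5°.

I = 0.5467∠33.5° A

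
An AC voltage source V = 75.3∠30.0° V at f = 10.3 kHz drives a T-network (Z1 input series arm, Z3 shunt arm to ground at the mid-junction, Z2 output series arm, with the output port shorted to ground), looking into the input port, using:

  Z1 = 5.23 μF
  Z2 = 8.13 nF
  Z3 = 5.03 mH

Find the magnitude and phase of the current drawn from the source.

Step 1 — Angular frequency: ω = 2π·f = 2π·1.03e+04 = 6.472e+04 rad/s.
Step 2 — Component impedances:
  Z1: Z = 1/(jωC) = -j/(ω·C) = 0 - j2.954 Ω
  Z2: Z = 1/(jωC) = -j/(ω·C) = 0 - j1901 Ω
  Z3: Z = jωL = j·6.472e+04·0.00503 = 0 + j325.5 Ω
Step 3 — With the output port shorted to ground, the output series arm Z2 runs from the junction to ground; the shunt arm Z3 also runs from the junction to ground. They appear in parallel: Z3 || Z2 = 0 + j392.8 Ω.
Step 4 — Series with input arm Z1: Z_in = Z1 + (Z3 || Z2) = 0 + j389.8 Ω = 389.8∠90.0° Ω.
Step 5 — Source phasor: V = 75.3∠30.0° V = 65.21 + j37.65 V.
Step 6 — Ohm's law: I = V / Z_total = (65.21 + j37.65) / (0 + j389.8) = 0.09658 - j0.1673 A.
Step 7 — Convert to polar: |I| = 0.1932 A, ∠I = -60.0°.

I = 0.1932∠-60.0° A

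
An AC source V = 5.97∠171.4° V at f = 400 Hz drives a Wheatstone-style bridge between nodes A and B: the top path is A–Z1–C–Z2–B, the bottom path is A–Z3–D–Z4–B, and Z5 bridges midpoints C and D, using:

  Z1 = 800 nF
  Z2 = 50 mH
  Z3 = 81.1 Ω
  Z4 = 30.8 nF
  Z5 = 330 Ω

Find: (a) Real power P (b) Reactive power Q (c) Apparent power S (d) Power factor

Step 1 — Angular frequency: ω = 2π·f = 2π·400 = 2513 rad/s.
Step 2 — Component impedances:
  Z1: Z = 1/(jωC) = -j/(ω·C) = 0 - j497.4 Ω
  Z2: Z = jωL = j·2513·0.05 = 0 + j125.7 Ω
  Z3: Z = R = 81.1 Ω
  Z4: Z = 1/(jωC) = -j/(ω·C) = 0 - j1.292e+04 Ω
  Z5: Z = R = 330 Ω
Step 3 — Bridge requires nodal analysis (the Z5 bridge couples midpoints C and D, so the two paths cannot be reduced to a simple series/parallel combination). Setting node B to ground and injecting 1 A at node A, the 3-node admittance system at A, C, D solves to V_A = Z_AB = 243.1 - j79.07 Ω = 255.6∠-18.0° Ω.
Step 4 — Source phasor: V = 5.97∠171.4° V = -5.903 + j0.8927 V.
Step 5 — Current: I = V / Z = -0.02304 - j0.003822 A = 0.02336∠-170.6° A.
Step 6 — Complex power: S = V·I* = 0.1326 - j0.04313 VA.
Step 7 — Real power: P = Re(S) = 0.1326 W.
Step 8 — Reactive power: Q = Im(S) = -0.04313 VAR.
Step 9 — Apparent power: |S| = 0.1394 VA.
Step 10 — Power factor: PF = P/|S| = 0.951 (leading).

(a) P = 0.1326 W  (b) Q = -0.04313 VAR  (c) S = 0.1394 VA  (d) PF = 0.951 (leading)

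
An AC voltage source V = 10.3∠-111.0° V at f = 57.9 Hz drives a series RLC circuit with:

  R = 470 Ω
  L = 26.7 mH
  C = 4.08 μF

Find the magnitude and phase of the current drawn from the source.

Step 1 — Angular frequency: ω = 2π·f = 2π·57.9 = 363.8 rad/s.
Step 2 — Component impedances:
  R: Z = R = 470 Ω
  L: Z = jωL = j·363.8·0.0267 = 0 + j9.713 Ω
  C: Z = 1/(jωC) = -j/(ω·C) = 0 - j673.7 Ω
Step 3 — Series combination: Z_total = R + L + C = 470 - j664 Ω = 813.5∠-54.7° Ω.
Step 4 — Source phasor: V = 10.3∠-111.0° V = -3.691 - j9.616 V.
Step 5 — Ohm's law: I = V / Z_total = (-3.691 - j9.616) / (470 - j664) = 0.007026 - j0.01053 A.
Step 6 — Convert to polar: |I| = 0.01266 A, ∠I = -56.3°.

I = 0.01266∠-56.3° A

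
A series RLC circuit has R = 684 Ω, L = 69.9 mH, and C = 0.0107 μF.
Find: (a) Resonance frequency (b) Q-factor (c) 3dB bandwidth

Step 1 — Resonance condition Im(Z)=0 gives ω₀ = 1/√(LC).
Step 2 — ω₀ = 1/√(0.0699·1.07e-08) = 3.657e+04 rad/s.
Step 3 — f₀ = ω₀/(2π) = 5820 Hz.
Step 4 — Series Q: Q = ω₀L/R = 3.657e+04·0.0699/684 = 3.737.
Step 5 — 3dB bandwidth: Δω = ω₀/Q = 9785 rad/s; BW = Δω/(2π) = 1557 Hz.

(a) f₀ = 5820 Hz  (b) Q = 3.737  (c) BW = 1557 Hz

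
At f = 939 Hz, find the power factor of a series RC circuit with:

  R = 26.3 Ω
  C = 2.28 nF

Step 1 — Angular frequency: ω = 2π·f = 2π·939 = 5900 rad/s.
Step 2 — Component impedances:
  R: Z = R = 26.3 Ω
  C: Z = 1/(jωC) = -j/(ω·C) = 0 - j7.434e+04 Ω
Step 3 — Series combination: Z_total = R + C = 26.3 - j7.434e+04 Ω = 7.434e+04∠-90.0° Ω.
Step 4 — Power factor: PF = cos(φ) = Re(Z)/|Z| = 26.3/7.434e+04 = 0.0003538.
Step 5 — Type: Im(Z) = -7.434e+04 ⇒ leading (phase φ = -90.0°).

PF = 0.0003538 (leading, φ = -90.0°)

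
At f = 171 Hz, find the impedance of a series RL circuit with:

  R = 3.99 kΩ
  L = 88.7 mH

Step 1 — Angular frequency: ω = 2π·f = 2π·171 = 1074 rad/s.
Step 2 — Component impedances:
  R: Z = R = 3990 Ω
  L: Z = jωL = j·1074·0.0887 = 0 + j95.3 Ω
Step 3 — Series combination: Z_total = R + L = 3990 + j95.3 Ω = 3991∠1.4° Ω.

Z = 3990 + j95.3 Ω = 3991∠1.4° Ω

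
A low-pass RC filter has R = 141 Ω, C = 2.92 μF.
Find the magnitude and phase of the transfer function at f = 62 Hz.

Step 1 — Angular frequency: ω = 2π·62 = 389.6 rad/s.
Step 2 — Transfer function: H(jω) = 1/(1 + jωRC).
Step 3 — Denominator: 1 + jωRC = 1 + j·389.6·141·2.92e-06 = 1 + j0.1604.
Step 4 — H = 0.9749 - j0.1564.
Step 5 — Magnitude: |H| = 0.9874 (-0.1 dB); phase: φ = -9.1°.

|H| = 0.9874 (-0.1 dB), φ = -9.1°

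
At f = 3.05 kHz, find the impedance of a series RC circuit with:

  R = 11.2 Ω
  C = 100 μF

Step 1 — Angular frequency: ω = 2π·f = 2π·3050 = 1.916e+04 rad/s.
Step 2 — Component impedances:
  R: Z = R = 11.2 Ω
  C: Z = 1/(jωC) = -j/(ω·C) = 0 - j0.5218 Ω
Step 3 — Series combination: Z_total = R + C = 11.2 - j0.5218 Ω = 11.21∠-2.7° Ω.

Z = 11.2 - j0.5218 Ω = 11.21∠-2.7° Ω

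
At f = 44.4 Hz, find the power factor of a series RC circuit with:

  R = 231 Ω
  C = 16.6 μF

Step 1 — Angular frequency: ω = 2π·f = 2π·44.4 = 279 rad/s.
Step 2 — Component impedances:
  R: Z = R = 231 Ω
  C: Z = 1/(jωC) = -j/(ω·C) = 0 - j215.9 Ω
Step 3 — Series combination: Z_total = R + C = 231 - j215.9 Ω = 316.2∠-43.1° Ω.
Step 4 — Power factor: PF = cos(φ) = Re(Z)/|Z| = 231/316.21 = 0.7305.
Step 5 — Type: Im(Z) = -215.9 ⇒ leading (phase φ = -43.1°).

PF = 0.7305 (leading, φ = -43.1°)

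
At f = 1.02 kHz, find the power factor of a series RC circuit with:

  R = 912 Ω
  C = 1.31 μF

Step 1 — Angular frequency: ω = 2π·f = 2π·1020 = 6409 rad/s.
Step 2 — Component impedances:
  R: Z = R = 912 Ω
  C: Z = 1/(jωC) = -j/(ω·C) = 0 - j119.1 Ω
Step 3 — Series combination: Z_total = R + C = 912 - j119.1 Ω = 919.7∠-7.4° Ω.
Step 4 — Power factor: PF = cos(φ) = Re(Z)/|Z| = 912/919.7 = 0.9916.
Step 5 — Type: Im(Z) = -119.1 ⇒ leading (phase φ = -7.4°).

PF = 0.9916 (leading, φ = -7.4°)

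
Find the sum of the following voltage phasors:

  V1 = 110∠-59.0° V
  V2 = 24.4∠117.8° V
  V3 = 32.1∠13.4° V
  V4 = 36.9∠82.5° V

Step 1 — Convert each phasor to rectangular form:
  V1 = 110·(cos(-59.0°) + j·sin(-59.0°)) = 56.65 - j94.29 V
  V2 = 24.4·(cos(117.8°) + j·sin(117.8°)) = -11.38 + j21.58 V
  V3 = 32.1·(cos(13.4°) + j·sin(13.4°)) = 31.23 + j7.439 V
  V4 = 36.9·(cos(82.5°) + j·sin(82.5°)) = 4.816 + j36.58 V
Step 2 — Sum components: V_total = 81.32 - j28.68 V.
Step 3 — Convert to polar: |V_total| = 86.23 V, ∠V_total = -19.4°.

V_total = 86.23∠-19.4° V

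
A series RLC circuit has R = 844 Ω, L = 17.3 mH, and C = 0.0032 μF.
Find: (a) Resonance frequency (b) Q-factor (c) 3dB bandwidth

Step 1 — Resonance: ω₀ = 1/√(LC) = 1/√(0.0173·3.2e-09) = 1.344e+05 rad/s.
Step 2 — f₀ = ω₀/(2π) = 2.139e+04 Hz.
Step 3 — Series Q: Q = ω₀L/R = 1.344e+05·0.0173/844 = 2.755.
Step 4 — Bandwidth: Δω = ω₀/Q = 4.879e+04 rad/s; BW = Δω/(2π) = 7765 Hz.

(a) f₀ = 2.139e+04 Hz  (b) Q = 2.755  (c) BW = 7765 Hz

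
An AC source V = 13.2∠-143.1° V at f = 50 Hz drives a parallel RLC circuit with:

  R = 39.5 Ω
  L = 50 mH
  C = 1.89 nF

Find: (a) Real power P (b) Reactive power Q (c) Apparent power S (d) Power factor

Step 1 — Angular frequency: ω = 2π·f = 2π·50 = 314.2 rad/s.
Step 2 — Component impedances:
  R: Z = R = 39.5 Ω
  L: Z = jωL = j·314.2·0.05 = 0 + j15.71 Ω
  C: Z = 1/(jωC) = -j/(ω·C) = 0 - j1.684e+06 Ω
Step 3 — Parallel combination: 1/Z_total = 1/R + 1/L + 1/C; Z_total = 5.394 + j13.56 Ω = 14.6∠68.3° Ω.
Step 4 — Source phasor: V = 13.2∠-143.1° V = -10.56 - j7.926 V.
Step 5 — Current: I = V / Z = -0.7718 + j0.4714 A = 0.9043∠148.6° A.
Step 6 — Complex power: S = V·I* = 4.411 + j11.09 VA.
Step 7 — Real power: P = Re(S) = 4.411 W.
Step 8 — Reactive power: Q = Im(S) = 11.09 VAR.
Step 9 — Apparent power: |S| = 11.94 VA.
Step 10 — Power factor: PF = P/|S| = 0.3695 (lagging).

(a) P = 4.411 W  (b) Q = 11.09 VAR  (c) S = 11.94 VA  (d) PF = 0.3695 (lagging)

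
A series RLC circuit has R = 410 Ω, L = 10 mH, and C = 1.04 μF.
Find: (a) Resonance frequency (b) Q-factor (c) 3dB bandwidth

Step 1 — Resonance: ω₀ = 1/√(LC) = 1/√(0.01·1.04e-06) = 9806 rad/s.
Step 2 — f₀ = ω₀/(2π) = 1561 Hz.
Step 3 — Series Q: Q = ω₀L/R = 9806·0.01/410 = 0.2392.
Step 4 — Bandwidth: Δω = ω₀/Q = 4.1e+04 rad/s; BW = Δω/(2π) = 6525 Hz.

(a) f₀ = 1561 Hz  (b) Q = 0.2392  (c) BW = 6525 Hz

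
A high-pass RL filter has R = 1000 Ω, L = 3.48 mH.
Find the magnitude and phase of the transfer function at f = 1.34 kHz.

Step 1 — Angular frequency: ω = 2π·1340 = 8419 rad/s.
Step 2 — Transfer function: H(jω) = jωL/(R + jωL).
Step 3 — Numerator jωL = j·29.3; denominator R + jωL = 1000 + j29.3.
Step 4 — H = 0.0008577 + j0.02927.
Step 5 — Magnitude: |H| = 0.02929 (-30.7 dB); phase: φ = 88.3°.

|H| = 0.02929 (-30.7 dB), φ = 88.3°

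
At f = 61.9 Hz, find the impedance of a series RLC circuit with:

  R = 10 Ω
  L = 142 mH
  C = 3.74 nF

Step 1 — Angular frequency: ω = 2π·f = 2π·61.9 = 388.9 rad/s.
Step 2 — Component impedances:
  R: Z = R = 10 Ω
  L: Z = jωL = j·388.9·0.142 = 0 + j55.23 Ω
  C: Z = 1/(jωC) = -j/(ω·C) = 0 - j6.875e+05 Ω
Step 3 — Series combination: Z_total = R + L + C = 10 - j6.874e+05 Ω = 6.874e+05∠-90.0° Ω.

Z = 10 - j6.874e+05 Ω = 6.874e+05∠-90.0° Ω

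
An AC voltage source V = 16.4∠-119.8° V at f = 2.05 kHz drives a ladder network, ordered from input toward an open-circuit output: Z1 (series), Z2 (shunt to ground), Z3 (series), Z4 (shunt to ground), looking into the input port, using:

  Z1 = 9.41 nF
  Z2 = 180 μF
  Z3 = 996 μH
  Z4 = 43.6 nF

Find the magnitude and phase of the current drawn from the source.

Step 1 — Angular frequency: ω = 2π·f = 2π·2050 = 1.288e+04 rad/s.
Step 2 — Component impedances:
  Z1: Z = 1/(jωC) = -j/(ω·C) = 0 - j8250 Ω
  Z2: Z = 1/(jωC) = -j/(ω·C) = 0 - j0.4313 Ω
  Z3: Z = jωL = j·1.288e+04·0.000996 = 0 + j12.83 Ω
  Z4: Z = 1/(jωC) = -j/(ω·C) = 0 - j1781 Ω
Step 3 — Ladder network (open output): work backward from the far end, alternating series and parallel combinations. Z_in = 0 - j8251 Ω = 8251∠-90.0° Ω.
Step 4 — Source phasor: V = 16.4∠-119.8° V = -8.15 - j14.23 V.
Step 5 — Ohm's law: I = V / Z_total = (-8.15 - j14.23) / (0 - j8251) = 0.001725 - j0.0009878 A.
Step 6 — Convert to polar: |I| = 0.001988 A, ∠I = -29.8°.

I = 0.001988∠-29.8° A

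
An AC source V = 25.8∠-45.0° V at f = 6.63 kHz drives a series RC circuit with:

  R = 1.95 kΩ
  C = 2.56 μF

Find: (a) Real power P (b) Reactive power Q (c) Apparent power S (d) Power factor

Step 1 — Angular frequency: ω = 2π·f = 2π·6630 = 4.166e+04 rad/s.
Step 2 — Component impedances:
  R: Z = R = 1950 Ω
  C: Z = 1/(jωC) = -j/(ω·C) = 0 - j9.377 Ω
Step 3 — Series combination: Z_total = R + C = 1950 - j9.377 Ω = 1950∠-0.3° Ω.
Step 4 — Source phasor: V = 25.8∠-45.0° V = 18.24 - j18.24 V.
Step 5 — Current: I = V / Z = 0.0094 - j0.00931 A = 0.01323∠-44.7° A.
Step 6 — Complex power: S = V·I* = 0.3413 - j0.001641 VA.
Step 7 — Real power: P = Re(S) = 0.3413 W.
Step 8 — Reactive power: Q = Im(S) = -0.001641 VAR.
Step 9 — Apparent power: |S| = 0.3413 VA.
Step 10 — Power factor: PF = P/|S| = 1 (leading).

(a) P = 0.3413 W  (b) Q = -0.001641 VAR  (c) S = 0.3413 VA  (d) PF = 1 (leading)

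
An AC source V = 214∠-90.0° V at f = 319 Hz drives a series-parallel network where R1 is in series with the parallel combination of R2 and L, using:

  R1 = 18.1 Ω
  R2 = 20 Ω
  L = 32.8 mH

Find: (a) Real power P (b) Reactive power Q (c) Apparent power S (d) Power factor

Step 1 — Angular frequency: ω = 2π·f = 2π·319 = 2004 rad/s.
Step 2 — Component impedances:
  R1: Z = R = 18.1 Ω
  R2: Z = R = 20 Ω
  L: Z = jωL = j·2004·0.0328 = 0 + j65.74 Ω
Step 3 — Parallel branch: R2 || L = 1/(1/R2 + 1/L) = 18.31 + j5.569 Ω.
Step 4 — Series with R1: Z_total = R1 + (R2 || L) = 36.41 + j5.569 Ω = 36.83∠8.7° Ω.
Step 5 — Source phasor: V = 214∠-90.0° V = 0 - j214 V.
Step 6 — Current: I = V / Z = -0.8786 - j5.744 A = 5.811∠-98.7° A.
Step 7 — Complex power: S = V·I* = 1229 + j188 VA.
Step 8 — Real power: P = Re(S) = 1229 W.
Step 9 — Reactive power: Q = Im(S) = 188 VAR.
Step 10 — Apparent power: |S| = 1243 VA.
Step 11 — Power factor: PF = P/|S| = 0.9885 (lagging).

(a) P = 1229 W  (b) Q = 188 VAR  (c) S = 1243 VA  (d) PF = 0.9885 (lagging)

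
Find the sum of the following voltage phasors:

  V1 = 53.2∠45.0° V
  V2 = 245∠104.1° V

Step 1 — Convert each phasor to rectangular form:
  V1 = 53.2·(cos(45.0°) + j·sin(45.0°)) = 37.62 + j37.62 V
  V2 = 245·(cos(104.1°) + j·sin(104.1°)) = -59.69 + j237.6 V
Step 2 — Sum components: V_total = -22.07 + j275.2 V.
Step 3 — Convert to polar: |V_total| = 276.1 V, ∠V_total = 94.6°.

V_total = 276.1∠94.6° V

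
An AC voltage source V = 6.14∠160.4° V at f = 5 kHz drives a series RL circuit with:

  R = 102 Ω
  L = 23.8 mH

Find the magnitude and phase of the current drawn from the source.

Step 1 — Angular frequency: ω = 2π·f = 2π·5000 = 3.142e+04 rad/s.
Step 2 — Component impedances:
  R: Z = R = 102 Ω
  L: Z = jωL = j·3.142e+04·0.0238 = 0 + j747.7 Ω
Step 3 — Series combination: Z_total = R + L = 102 + j747.7 Ω = 754.6∠82.2° Ω.
Step 4 — Source phasor: V = 6.14∠160.4° V = -5.784 + j2.06 V.
Step 5 — Ohm's law: I = V / Z_total = (-5.784 + j2.06) / (102 + j747.7) = 0.001668 + j0.007964 A.
Step 6 — Convert to polar: |I| = 0.008136 A, ∠I = 78.2°.

I = 0.008136∠78.2° A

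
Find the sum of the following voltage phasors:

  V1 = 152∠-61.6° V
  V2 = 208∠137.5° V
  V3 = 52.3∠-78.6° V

Step 1 — Convert each phasor to rectangular form:
  V1 = 152·(cos(-61.6°) + j·sin(-61.6°)) = 72.29 - j133.7 V
  V2 = 208·(cos(137.5°) + j·sin(137.5°)) = -153.4 + j140.5 V
  V3 = 52.3·(cos(-78.6°) + j·sin(-78.6°)) = 10.34 - j51.27 V
Step 2 — Sum components: V_total = -70.72 - j44.45 V.
Step 3 — Convert to polar: |V_total| = 83.53 V, ∠V_total = -147.8°.

V_total = 83.53∠-147.8° V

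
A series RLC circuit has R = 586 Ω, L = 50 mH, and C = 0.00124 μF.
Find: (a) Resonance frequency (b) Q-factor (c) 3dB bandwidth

Step 1 — Resonance condition Im(Z)=0 gives ω₀ = 1/√(LC).
Step 2 — ω₀ = 1/√(0.05·1.24e-09) = 1.27e+05 rad/s.
Step 3 — f₀ = ω₀/(2π) = 2.021e+04 Hz.
Step 4 — Series Q: Q = ω₀L/R = 1.27e+05·0.05/586 = 10.84.
Step 5 — 3dB bandwidth: Δω = ω₀/Q = 1.172e+04 rad/s; BW = Δω/(2π) = 1865 Hz.

(a) f₀ = 2.021e+04 Hz  (b) Q = 10.84  (c) BW = 1865 Hz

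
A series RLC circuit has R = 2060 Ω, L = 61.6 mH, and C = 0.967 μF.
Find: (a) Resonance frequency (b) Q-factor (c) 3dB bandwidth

Step 1 — Resonance: ω₀ = 1/√(LC) = 1/√(0.0616·9.67e-07) = 4097 rad/s.
Step 2 — f₀ = ω₀/(2π) = 652.1 Hz.
Step 3 — Series Q: Q = ω₀L/R = 4097·0.0616/2060 = 0.1225.
Step 4 — Bandwidth: Δω = ω₀/Q = 3.344e+04 rad/s; BW = Δω/(2π) = 5322 Hz.

(a) f₀ = 652.1 Hz  (b) Q = 0.1225  (c) BW = 5322 Hz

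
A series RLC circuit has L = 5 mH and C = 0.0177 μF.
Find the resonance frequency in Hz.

Step 1 — Resonance condition Im(Z)=0 gives ω₀ = 1/√(LC).
Step 2 — ω₀ = 1/√(0.005·1.77e-08) = 1.063e+05 rad/s.
Step 3 — f₀ = ω₀/(2π) = 1.692e+04 Hz.

f₀ = 1.692e+04 Hz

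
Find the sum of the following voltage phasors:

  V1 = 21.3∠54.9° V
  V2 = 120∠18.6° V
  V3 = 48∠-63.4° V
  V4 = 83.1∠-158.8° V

Step 1 — Convert each phasor to rectangular form:
  V1 = 21.3·(cos(54.9°) + j·sin(54.9°)) = 12.25 + j17.43 V
  V2 = 120·(cos(18.6°) + j·sin(18.6°)) = 113.7 + j38.28 V
  V3 = 48·(cos(-63.4°) + j·sin(-63.4°)) = 21.49 - j42.92 V
  V4 = 83.1·(cos(-158.8°) + j·sin(-158.8°)) = -77.48 - j30.05 V
Step 2 — Sum components: V_total = 70 - j17.27 V.
Step 3 — Convert to polar: |V_total| = 72.09 V, ∠V_total = -13.9°.

V_total = 72.09∠-13.9° V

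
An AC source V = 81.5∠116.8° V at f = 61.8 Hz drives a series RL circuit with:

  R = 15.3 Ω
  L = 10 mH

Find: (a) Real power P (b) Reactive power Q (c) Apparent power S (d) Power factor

Step 1 — Angular frequency: ω = 2π·f = 2π·61.8 = 388.3 rad/s.
Step 2 — Component impedances:
  R: Z = R = 15.3 Ω
  L: Z = jωL = j·388.3·0.01 = 0 + j3.883 Ω
Step 3 — Series combination: Z_total = R + L = 15.3 + j3.883 Ω = 15.79∠14.2° Ω.
Step 4 — Source phasor: V = 81.5∠116.8° V = -36.75 + j72.75 V.
Step 5 — Current: I = V / Z = -1.123 + j5.04 A = 5.163∠102.6° A.
Step 6 — Complex power: S = V·I* = 407.9 + j103.5 VA.
Step 7 — Real power: P = Re(S) = 407.9 W.
Step 8 — Reactive power: Q = Im(S) = 103.5 VAR.
Step 9 — Apparent power: |S| = 420.8 VA.
Step 10 — Power factor: PF = P/|S| = 0.9693 (lagging).

(a) P = 407.9 W  (b) Q = 103.5 VAR  (c) S = 420.8 VA  (d) PF = 0.9693 (lagging)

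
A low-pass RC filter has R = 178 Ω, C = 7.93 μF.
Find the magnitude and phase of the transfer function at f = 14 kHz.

Step 1 — Angular frequency: ω = 2π·1.4e+04 = 8.796e+04 rad/s.
Step 2 — Transfer function: H(jω) = 1/(1 + jωRC).
Step 3 — Denominator: 1 + jωRC = 1 + j·8.796e+04·178·7.93e-06 = 1 + j124.2.
Step 4 — H = 6.486e-05 - j0.008053.
Step 5 — Magnitude: |H| = 0.008054 (-41.9 dB); phase: φ = -89.5°.

|H| = 0.008054 (-41.9 dB), φ = -89.5°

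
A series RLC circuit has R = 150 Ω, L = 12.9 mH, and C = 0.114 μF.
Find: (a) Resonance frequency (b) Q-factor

Step 1 — Resonance condition Im(Z)=0 gives ω₀ = 1/√(LC).
Step 2 — ω₀ = 1/√(0.0129·1.14e-07) = 2.608e+04 rad/s.
Step 3 — f₀ = ω₀/(2π) = 4150 Hz.
Step 4 — Series Q: Q = ω₀L/R = 2.608e+04·0.0129/150 = 2.243.

(a) f₀ = 4150 Hz  (b) Q = 2.243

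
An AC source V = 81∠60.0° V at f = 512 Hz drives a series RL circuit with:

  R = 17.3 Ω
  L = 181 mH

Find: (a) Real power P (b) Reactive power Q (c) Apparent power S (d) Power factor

Step 1 — Angular frequency: ω = 2π·f = 2π·512 = 3217 rad/s.
Step 2 — Component impedances:
  R: Z = R = 17.3 Ω
  L: Z = jωL = j·3217·0.181 = 0 + j582.3 Ω
Step 3 — Series combination: Z_total = R + L = 17.3 + j582.3 Ω = 582.5∠88.3° Ω.
Step 4 — Source phasor: V = 81∠60.0° V = 40.5 + j70.15 V.
Step 5 — Current: I = V / Z = 0.1224 - j0.06592 A = 0.139∠-28.3° A.
Step 6 — Complex power: S = V·I* = 0.3345 + j11.26 VA.
Step 7 — Real power: P = Re(S) = 0.3345 W.
Step 8 — Reactive power: Q = Im(S) = 11.26 VAR.
Step 9 — Apparent power: |S| = 11.26 VA.
Step 10 — Power factor: PF = P/|S| = 0.0297 (lagging).

(a) P = 0.3345 W  (b) Q = 11.26 VAR  (c) S = 11.26 VA  (d) PF = 0.0297 (lagging)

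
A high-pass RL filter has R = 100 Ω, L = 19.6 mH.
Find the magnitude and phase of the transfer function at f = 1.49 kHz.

Step 1 — Angular frequency: ω = 2π·1490 = 9362 rad/s.
Step 2 — Transfer function: H(jω) = jωL/(R + jωL).
Step 3 — Numerator jωL = j·183.5; denominator R + jωL = 100 + j183.5.
Step 4 — H = 0.771 + j0.4202.
Step 5 — Magnitude: |H| = 0.8781 (-1.1 dB); phase: φ = 28.6°.

|H| = 0.8781 (-1.1 dB), φ = 28.6°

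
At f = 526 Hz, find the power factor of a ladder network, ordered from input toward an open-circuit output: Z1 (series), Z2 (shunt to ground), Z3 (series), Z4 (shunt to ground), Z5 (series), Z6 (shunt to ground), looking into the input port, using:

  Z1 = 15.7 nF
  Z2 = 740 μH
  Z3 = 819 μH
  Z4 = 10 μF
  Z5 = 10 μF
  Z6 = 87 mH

Step 1 — Angular frequency: ω = 2π·f = 2π·526 = 3305 rad/s.
Step 2 — Component impedances:
  Z1: Z = 1/(jωC) = -j/(ω·C) = 0 - j1.927e+04 Ω
  Z2: Z = jωL = j·3305·0.00074 = 0 + j2.446 Ω
  Z3: Z = jωL = j·3305·0.000819 = 0 + j2.707 Ω
  Z4: Z = 1/(jωC) = -j/(ω·C) = 0 - j30.26 Ω
  Z5: Z = 1/(jωC) = -j/(ω·C) = 0 - j30.26 Ω
  Z6: Z = jωL = j·3305·0.087 = 0 + j287.5 Ω
Step 3 — Ladder network (open output): work backward from the far end, alternating series and parallel combinations. Z_in = 0 - j1.927e+04 Ω = 1.927e+04∠-90.0° Ω.
Step 4 — Power factor: PF = cos(φ) = Re(Z)/|Z| = 0/1.927e+04 = 0.
Step 5 — Type: Im(Z) = -1.927e+04 ⇒ leading (phase φ = -90.0°).

PF = 0 (leading, φ = -90.0°)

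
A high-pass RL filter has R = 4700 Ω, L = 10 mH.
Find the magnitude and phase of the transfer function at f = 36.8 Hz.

Step 1 — Angular frequency: ω = 2π·36.8 = 231.2 rad/s.
Step 2 — Transfer function: H(jω) = jωL/(R + jωL).
Step 3 — Numerator jωL = j·2.312; denominator R + jωL = 4700 + j2.312.
Step 4 — H = 2.42e-07 + j0.000492.
Step 5 — Magnitude: |H| = 0.000492 (-66.2 dB); phase: φ = 90.0°.

|H| = 0.000492 (-66.2 dB), φ = 90.0°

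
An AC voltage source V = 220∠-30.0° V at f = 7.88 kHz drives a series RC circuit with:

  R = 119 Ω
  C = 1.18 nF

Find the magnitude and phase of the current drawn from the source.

Step 1 — Angular frequency: ω = 2π·f = 2π·7880 = 4.951e+04 rad/s.
Step 2 — Component impedances:
  R: Z = R = 119 Ω
  C: Z = 1/(jωC) = -j/(ω·C) = 0 - j1.712e+04 Ω
Step 3 — Series combination: Z_total = R + C = 119 - j1.712e+04 Ω = 1.712e+04∠-89.6° Ω.
Step 4 — Source phasor: V = 220∠-30.0° V = 190.5 - j110 V.
Step 5 — Ohm's law: I = V / Z_total = (190.5 - j110) / (119 - j1.712e+04) = 0.006504 + j0.01109 A.
Step 6 — Convert to polar: |I| = 0.01285 A, ∠I = 59.6°.

I = 0.01285∠59.6° A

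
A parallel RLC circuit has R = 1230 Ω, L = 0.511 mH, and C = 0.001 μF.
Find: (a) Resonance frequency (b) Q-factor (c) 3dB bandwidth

Step 1 — Resonance: ω₀ = 1/√(LC) = 1/√(0.000511·1e-09) = 1.399e+06 rad/s.
Step 2 — f₀ = ω₀/(2π) = 2.226e+05 Hz.
Step 3 — Parallel Q: Q = R/(ω₀L) = 1230/(1.399e+06·0.000511) = 1.721.
Step 4 — Bandwidth: Δω = ω₀/Q = 8.13e+05 rad/s; BW = Δω/(2π) = 1.294e+05 Hz.

(a) f₀ = 2.226e+05 Hz  (b) Q = 1.721  (c) BW = 1.294e+05 Hz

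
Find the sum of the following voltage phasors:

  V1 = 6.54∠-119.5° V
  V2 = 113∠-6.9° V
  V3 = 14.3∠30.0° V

Step 1 — Convert each phasor to rectangular form:
  V1 = 6.54·(cos(-119.5°) + j·sin(-119.5°)) = -3.22 - j5.692 V
  V2 = 113·(cos(-6.9°) + j·sin(-6.9°)) = 112.2 - j13.58 V
  V3 = 14.3·(cos(30.0°) + j·sin(30.0°)) = 12.38 + j7.15 V
Step 2 — Sum components: V_total = 121.3 - j12.12 V.
Step 3 — Convert to polar: |V_total| = 121.9 V, ∠V_total = -5.7°.

V_total = 121.9∠-5.7° V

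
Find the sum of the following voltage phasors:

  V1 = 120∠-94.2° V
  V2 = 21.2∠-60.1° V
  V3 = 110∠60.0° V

Step 1 — Convert each phasor to rectangular form:
  V1 = 120·(cos(-94.2°) + j·sin(-94.2°)) = -8.789 - j119.7 V
  V2 = 21.2·(cos(-60.1°) + j·sin(-60.1°)) = 10.57 - j18.38 V
  V3 = 110·(cos(60.0°) + j·sin(60.0°)) = 55 + j95.26 V
Step 2 — Sum components: V_total = 56.78 - j42.79 V.
Step 3 — Convert to polar: |V_total| = 71.1 V, ∠V_total = -37.0°.

V_total = 71.1∠-37.0° V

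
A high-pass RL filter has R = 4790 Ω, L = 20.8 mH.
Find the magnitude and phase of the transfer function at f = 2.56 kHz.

Step 1 — Angular frequency: ω = 2π·2560 = 1.608e+04 rad/s.
Step 2 — Transfer function: H(jω) = jωL/(R + jωL).
Step 3 — Numerator jωL = j·334.6; denominator R + jωL = 4790 + j334.6.
Step 4 — H = 0.004855 + j0.06951.
Step 5 — Magnitude: |H| = 0.06968 (-23.1 dB); phase: φ = 86.0°.

|H| = 0.06968 (-23.1 dB), φ = 86.0°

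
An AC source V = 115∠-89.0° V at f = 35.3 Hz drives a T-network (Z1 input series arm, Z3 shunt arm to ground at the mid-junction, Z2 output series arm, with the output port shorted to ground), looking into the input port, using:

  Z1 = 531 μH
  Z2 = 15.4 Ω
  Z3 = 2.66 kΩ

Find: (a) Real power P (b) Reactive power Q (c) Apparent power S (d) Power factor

Step 1 — Angular frequency: ω = 2π·f = 2π·35.3 = 221.8 rad/s.
Step 2 — Component impedances:
  Z1: Z = jωL = j·221.8·0.000531 = 0 + j0.1178 Ω
  Z2: Z = R = 15.4 Ω
  Z3: Z = R = 2660 Ω
Step 3 — With the output port shorted to ground, the output series arm Z2 runs from the junction to ground; the shunt arm Z3 also runs from the junction to ground. They appear in parallel: Z3 || Z2 = 15.31 Ω.
Step 4 — Series with input arm Z1: Z_in = Z1 + (Z3 || Z2) = 15.31 + j0.1178 Ω = 15.31∠0.4° Ω.
Step 5 — Source phasor: V = 115∠-89.0° V = 2.007 - j115 V.
Step 6 — Current: I = V / Z = 0.07331 - j7.51 A = 7.511∠-89.4° A.
Step 7 — Complex power: S = V·I* = 863.7 + j6.643 VA.
Step 8 — Real power: P = Re(S) = 863.7 W.
Step 9 — Reactive power: Q = Im(S) = 6.643 VAR.
Step 10 — Apparent power: |S| = 863.7 VA.
Step 11 — Power factor: PF = P/|S| = 1 (lagging).

(a) P = 863.7 W  (b) Q = 6.643 VAR  (c) S = 863.7 VA  (d) PF = 1 (lagging)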